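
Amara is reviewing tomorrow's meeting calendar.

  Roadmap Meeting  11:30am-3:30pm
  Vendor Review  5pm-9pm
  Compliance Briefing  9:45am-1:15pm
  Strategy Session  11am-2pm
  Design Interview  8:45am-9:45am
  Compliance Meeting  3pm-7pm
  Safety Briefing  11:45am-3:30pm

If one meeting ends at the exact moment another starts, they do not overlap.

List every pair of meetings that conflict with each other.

Sorted by start: Design Interview, Compliance Briefing, Strategy Session, Roadmap Meeting, Safety Briefing, Compliance Meeting, Vendor Review.
Compliance Briefing starts exactly when Design Interview ends (back-to-back, no overlap), so nothing later overlaps Design Interview either.
Strategy Session starts before Compliance Briefing ends → Compliance Briefing and Strategy Session overlap.
Roadmap Meeting starts before Compliance Briefing ends → Compliance Briefing and Roadmap Meeting overlap.
Safety Briefing starts before Compliance Briefing ends → Compliance Briefing and Safety Briefing overlap.
Compliance Meeting starts after Compliance Briefing ends, so nothing later overlaps Compliance Briefing either.
Roadmap Meeting starts before Strategy Session ends → Strategy Session and Roadmap Meeting overlap.
Safety Briefing starts before Strategy Session ends → Strategy Session and Safety Briefing overlap.
Compliance Meeting starts after Strategy Session ends, so nothing later overlaps Strategy Session either.
Safety Briefing starts before Roadmap Meeting ends → Roadmap Meeting and Safety Briefing overlap.
Compliance Meeting starts before Roadmap Meeting ends → Roadmap Meeting and Compliance Meeting overlap.
Vendor Review starts after Roadmap Meeting ends.
Compliance Meeting starts before Safety Briefing ends → Safety Briefing and Compliance Meeting overlap.
Vendor Review starts after Safety Briefing ends.
Vendor Review starts before Compliance Meeting ends → Compliance Meeting and Vendor Review overlap.

Compliance Briefing & Roadmap Meeting, Compliance Briefing & Safety Briefing, Compliance Briefing & Strategy Session, Compliance Meeting & Roadmap Meeting, Compliance Meeting & Safety Briefing, Compliance Meeting & Vendor Review, Roadmap Meeting & Safety Briefing, Roadmap Meeting & Strategy Session, Safety Briefing & Strategy Session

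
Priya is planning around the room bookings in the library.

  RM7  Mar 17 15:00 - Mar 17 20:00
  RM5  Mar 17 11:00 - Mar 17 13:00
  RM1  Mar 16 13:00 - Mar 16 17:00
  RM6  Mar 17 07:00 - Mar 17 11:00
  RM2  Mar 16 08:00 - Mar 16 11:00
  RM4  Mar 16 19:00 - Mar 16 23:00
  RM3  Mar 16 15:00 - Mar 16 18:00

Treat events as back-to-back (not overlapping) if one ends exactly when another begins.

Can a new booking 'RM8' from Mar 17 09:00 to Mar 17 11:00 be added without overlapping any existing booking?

No — it overlaps RM6

RM2: ends Mar 16 11:00 at or before RM8 starts Mar 17 09:00 → clear.
RM1: ends Mar 16 17:00 at or before RM8 starts Mar 17 09:00 → clear.
RM3: ends Mar 16 18:00 at or before RM8 starts Mar 17 09:00 → clear.
RM4: ends Mar 16 23:00 at or before RM8 starts Mar 17 09:00 → clear.
RM6: starts Mar 17 07:00 before RM8 ends Mar 17 11:00, and ends Mar 17 11:00 after RM8 starts Mar 17 09:00 → overlap.
RM5: starts Mar 17 11:00 at or after RM8 ends Mar 17 11:00 → clear.
RM7: starts Mar 17 15:00 at or after RM8 ends Mar 17 11:00 → clear.
RM8 overlaps RM6.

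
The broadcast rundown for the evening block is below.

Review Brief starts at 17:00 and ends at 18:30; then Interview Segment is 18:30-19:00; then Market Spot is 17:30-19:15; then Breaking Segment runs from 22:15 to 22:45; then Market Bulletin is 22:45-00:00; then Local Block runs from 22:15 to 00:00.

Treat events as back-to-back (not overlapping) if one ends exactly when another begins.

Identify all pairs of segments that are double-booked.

Breaking Segment & Local Block, Interview Segment & Market Spot, Local Block & Market Bulletin, Market Spot & Review Brief

Sorted by start: Review Brief, Market Spot, Interview Segment, Local Block, Breaking Segment, Market Bulletin.
Market Spot starts before Review Brief ends → Review Brief and Market Spot overlap.
Interview Segment starts exactly when Review Brief ends (back-to-back, no overlap), so Review Brief has no further overlaps.
Interview Segment starts before Market Spot ends → Market Spot and Interview Segment overlap.
Local Block starts after Market Spot ends, so Market Spot has no further overlaps.
Local Block starts after Interview Segment ends, so Interview Segment has no further overlaps.
Breaking Segment starts before Local Block ends → Local Block and Breaking Segment overlap.
Market Bulletin starts before Local Block ends → Local Block and Market Bulletin overlap.
Market Bulletin starts exactly when Breaking Segment ends (back-to-back, no overlap).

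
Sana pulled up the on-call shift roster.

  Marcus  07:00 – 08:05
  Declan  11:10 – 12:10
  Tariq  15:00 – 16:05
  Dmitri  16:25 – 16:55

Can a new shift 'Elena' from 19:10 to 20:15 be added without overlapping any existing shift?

Marcus: ends 08:05 at or before Elena starts 19:10 → clear.
Declan: ends 12:10 at or before Elena starts 19:10 → clear.
Tariq: ends 16:05 at or before Elena starts 19:10 → clear.
Dmitri: ends 16:55 at or before Elena starts 19:10 → clear.

Yes — the slot is free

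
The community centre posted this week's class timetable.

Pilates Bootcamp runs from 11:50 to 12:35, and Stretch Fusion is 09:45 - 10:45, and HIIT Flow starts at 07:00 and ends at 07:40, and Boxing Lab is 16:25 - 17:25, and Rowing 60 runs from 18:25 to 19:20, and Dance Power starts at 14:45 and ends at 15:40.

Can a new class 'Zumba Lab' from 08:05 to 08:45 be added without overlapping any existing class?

Yes — the slot is free

HIIT Flow: ends 07:40 at or before Zumba Lab starts 08:05 → clear.
Stretch Fusion: starts 09:45 at or after Zumba Lab ends 08:45 → clear.
Pilates Bootcamp: starts 11:50 at or after Zumba Lab ends 08:45 → clear.
Dance Power: starts 14:45 at or after Zumba Lab ends 08:45 → clear.
Boxing Lab: starts 16:25 at or after Zumba Lab ends 08:45 → clear.
Rowing 60: starts 18:25 at or after Zumba Lab ends 08:45 → clear.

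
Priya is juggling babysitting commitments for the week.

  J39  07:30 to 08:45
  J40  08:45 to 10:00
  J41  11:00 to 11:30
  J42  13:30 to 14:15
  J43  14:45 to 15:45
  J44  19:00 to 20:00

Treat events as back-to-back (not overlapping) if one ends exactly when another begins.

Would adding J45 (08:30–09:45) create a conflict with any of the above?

J39: starts 07:30 before J45 ends 09:45, and ends 08:45 after J45 starts 08:30 → overlap.
J40: starts 08:45 before J45 ends 09:45, and ends 10:00 after J45 starts 08:30 → overlap.
J41: starts 11:00 at or after J45 ends 09:45 → clear.
J42: starts 13:30 at or after J45 ends 09:45 → clear.
J43: starts 14:45 at or after J45 ends 09:45 → clear.
J44: starts 19:00 at or after J45 ends 09:45 → clear.
J45 overlaps J39, J40.

Yes — it overlaps J39, J40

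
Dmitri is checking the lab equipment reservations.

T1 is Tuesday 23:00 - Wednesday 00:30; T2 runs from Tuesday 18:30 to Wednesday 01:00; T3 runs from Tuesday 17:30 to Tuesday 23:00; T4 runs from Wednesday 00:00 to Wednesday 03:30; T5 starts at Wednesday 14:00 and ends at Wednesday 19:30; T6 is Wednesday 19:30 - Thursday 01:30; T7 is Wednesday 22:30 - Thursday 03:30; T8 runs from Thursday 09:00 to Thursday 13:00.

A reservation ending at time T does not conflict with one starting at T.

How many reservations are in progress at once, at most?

3

Sweep the timeline, counting +1 at each start and −1 at each end (ends before starts at a tie):
Tuesday 17:30 start T3 → 1
Tuesday 18:30 start T2 → 2
Tuesday 23:00 end T3 → 1
Tuesday 23:00 start T1 → 2
Wednesday 00:00 start T4 → 3
Wednesday 00:30 end T1 → 2
Wednesday 01:00 end T2 → 1
Wednesday 03:30 end T4 → 0
Wednesday 14:00 start T5 → 1
Wednesday 19:30 end T5 → 0
Wednesday 19:30 start T6 → 1
Wednesday 22:30 start T7 → 2
Thursday 01:30 end T6 → 1
Thursday 03:30 end T7 → 0
Thursday 09:00 start T8 → 1
Thursday 13:00 end T8 → 0
Peak is 3, at Wednesday 00:00 (T1, T2, T4).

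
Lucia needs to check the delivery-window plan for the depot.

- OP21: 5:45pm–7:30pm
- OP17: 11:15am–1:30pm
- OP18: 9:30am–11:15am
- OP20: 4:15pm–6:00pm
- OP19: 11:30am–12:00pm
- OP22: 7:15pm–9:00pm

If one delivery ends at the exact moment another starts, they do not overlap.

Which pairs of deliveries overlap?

Sorted by start: OP18, OP17, OP19, OP20, OP21, OP22.
OP17 starts exactly when OP18 ends (back-to-back, no overlap), so nothing later overlaps OP18 either.
OP19 starts before OP17 ends → OP17 and OP19 overlap.
OP20 starts after OP17 ends, so nothing later overlaps OP17 either.
OP20 starts after OP19 ends, so nothing later overlaps OP19 either.
OP21 starts before OP20 ends → OP20 and OP21 overlap.
OP22 starts after OP20 ends.
OP22 starts before OP21 ends → OP21 and OP22 overlap.

OP17 & OP19, OP20 & OP21, OP21 & OP22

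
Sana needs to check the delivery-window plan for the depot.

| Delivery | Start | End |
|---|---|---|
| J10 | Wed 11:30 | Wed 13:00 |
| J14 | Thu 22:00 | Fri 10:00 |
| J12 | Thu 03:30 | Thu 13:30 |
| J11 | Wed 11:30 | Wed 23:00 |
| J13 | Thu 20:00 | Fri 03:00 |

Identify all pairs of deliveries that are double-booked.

J10 & J11, J13 & J14

Two intervals overlap when each starts before the other ends.
Sorted by start: J10, J11, J12, J13, J14.
J11 starts before J10 ends → J10 and J11 overlap.
J12 starts after J10 ends; J10 is clear from here.
J12 starts after J11 ends; J11 is clear from here.
J13 starts after J12 ends; J12 is clear from here.
J14 starts before J13 ends → J13 and J14 overlap.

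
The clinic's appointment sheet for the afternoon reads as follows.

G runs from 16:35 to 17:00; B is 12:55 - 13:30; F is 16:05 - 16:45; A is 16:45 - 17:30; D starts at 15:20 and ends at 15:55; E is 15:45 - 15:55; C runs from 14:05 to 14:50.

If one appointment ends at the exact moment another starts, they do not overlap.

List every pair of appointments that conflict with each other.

Sorted by start: B, C, D, E, F, G, A.
C starts after B ends, so B has no further overlaps.
D starts after C ends, so C has no further overlaps.
E starts before D ends → D and E overlap.
F starts after D ends, so D has no further overlaps.
F starts after E ends, so E has no further overlaps.
G starts before F ends → F and G overlap.
A starts exactly when F ends (back-to-back, no overlap).
A starts before G ends → G and A overlap.

A & G, D & E, F & G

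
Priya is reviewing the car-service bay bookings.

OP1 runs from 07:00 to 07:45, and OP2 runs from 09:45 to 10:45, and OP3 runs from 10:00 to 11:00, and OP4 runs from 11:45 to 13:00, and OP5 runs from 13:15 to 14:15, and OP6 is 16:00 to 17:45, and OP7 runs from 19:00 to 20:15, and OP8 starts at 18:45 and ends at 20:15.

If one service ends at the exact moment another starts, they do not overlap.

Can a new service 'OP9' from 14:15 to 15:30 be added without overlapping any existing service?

Yes — the slot is free

OP1: ends 07:45 at or before OP9 starts 14:15 → clear.
OP2: ends 10:45 at or before OP9 starts 14:15 → clear.
OP3: ends 11:00 at or before OP9 starts 14:15 → clear.
OP4: ends 13:00 at or before OP9 starts 14:15 → clear.
OP5: ends 14:15 at or before OP9 starts 14:15 → clear.
OP6: starts 16:00 at or after OP9 ends 15:30 → clear.
OP8: starts 18:45 at or after OP9 ends 15:30 → clear.
OP7: starts 19:00 at or after OP9 ends 15:30 → clear.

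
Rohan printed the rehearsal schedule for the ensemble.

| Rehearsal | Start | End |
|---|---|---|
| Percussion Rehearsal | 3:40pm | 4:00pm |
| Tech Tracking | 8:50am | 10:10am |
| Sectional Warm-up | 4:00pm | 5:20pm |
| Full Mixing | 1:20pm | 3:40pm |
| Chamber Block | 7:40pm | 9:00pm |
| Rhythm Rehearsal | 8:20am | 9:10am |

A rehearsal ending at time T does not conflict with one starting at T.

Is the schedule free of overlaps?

No

Sorted by start: Rhythm Rehearsal, Tech Tracking, Full Mixing, Percussion Rehearsal, Sectional Warm-up, Chamber Block.
Tech Tracking starts before Rhythm Rehearsal ends → Rhythm Rehearsal and Tech Tracking overlap.
That's a conflict, so the schedule is not conflict-free.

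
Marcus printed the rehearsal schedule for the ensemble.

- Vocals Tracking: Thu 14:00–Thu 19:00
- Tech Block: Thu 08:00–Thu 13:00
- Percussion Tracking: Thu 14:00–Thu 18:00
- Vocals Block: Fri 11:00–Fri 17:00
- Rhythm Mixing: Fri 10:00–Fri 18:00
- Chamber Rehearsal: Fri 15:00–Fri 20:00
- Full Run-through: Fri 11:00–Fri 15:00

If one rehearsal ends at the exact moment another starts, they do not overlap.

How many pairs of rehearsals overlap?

Sorted by start: Tech Block, Vocals Tracking, Percussion Tracking, Rhythm Mixing, Vocals Block, Full Run-through, Chamber Rehearsal.
Vocals Tracking starts after Tech Block ends, so nothing later overlaps Tech Block either.
Percussion Tracking starts before Vocals Tracking ends → Vocals Tracking and Percussion Tracking overlap.
Rhythm Mixing starts after Vocals Tracking ends, so nothing later overlaps Vocals Tracking either.
Rhythm Mixing starts after Percussion Tracking ends, so nothing later overlaps Percussion Tracking either.
Vocals Block starts before Rhythm Mixing ends → Rhythm Mixing and Vocals Block overlap.
Full Run-through starts before Rhythm Mixing ends → Rhythm Mixing and Full Run-through overlap.
Chamber Rehearsal starts before Rhythm Mixing ends → Rhythm Mixing and Chamber Rehearsal overlap.
Full Run-through starts before Vocals Block ends → Vocals Block and Full Run-through overlap.
Chamber Rehearsal starts before Vocals Block ends → Vocals Block and Chamber Rehearsal overlap.
Chamber Rehearsal starts exactly when Full Run-through ends (back-to-back, no overlap).
Overlapping pairs: Chamber Rehearsal & Rhythm Mixing, Chamber Rehearsal & Vocals Block, Full Run-through & Rhythm Mixing, Full Run-through & Vocals Block, Percussion Tracking & Vocals Tracking, Rhythm Mixing & Vocals Block — 6 in total.

6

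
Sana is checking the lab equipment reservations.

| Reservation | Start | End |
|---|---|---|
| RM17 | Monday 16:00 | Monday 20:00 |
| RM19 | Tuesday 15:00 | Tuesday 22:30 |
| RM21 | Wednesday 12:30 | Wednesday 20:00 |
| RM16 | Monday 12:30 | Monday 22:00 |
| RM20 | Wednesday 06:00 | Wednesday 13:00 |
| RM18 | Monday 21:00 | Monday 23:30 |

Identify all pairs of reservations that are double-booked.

Sorted by start: RM16, RM17, RM18, RM19, RM20, RM21.
RM17 starts before RM16 ends → RM16 and RM17 overlap.
RM18 starts before RM16 ends → RM16 and RM18 overlap.
RM19 starts after RM16 ends — done with RM16.
RM18 starts after RM17 ends — done with RM17.
RM19 starts after RM18 ends — done with RM18.
RM20 starts after RM19 ends — done with RM19.
RM21 starts before RM20 ends → RM20 and RM21 overlap.

RM16 & RM17, RM16 & RM18, RM20 & RM21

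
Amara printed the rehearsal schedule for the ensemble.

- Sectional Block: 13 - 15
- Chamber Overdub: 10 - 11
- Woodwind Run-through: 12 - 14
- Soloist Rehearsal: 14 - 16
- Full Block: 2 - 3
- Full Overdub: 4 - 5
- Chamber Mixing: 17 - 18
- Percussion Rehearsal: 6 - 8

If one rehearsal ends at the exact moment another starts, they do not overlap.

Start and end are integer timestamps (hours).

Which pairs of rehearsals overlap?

Sectional Block & Soloist Rehearsal, Sectional Block & Woodwind Run-through

Two intervals overlap when each starts before the other ends.
Sorted by start: Full Block, Full Overdub, Percussion Rehearsal, Chamber Overdub, Woodwind Run-through, Sectional Block, Soloist Rehearsal, Chamber Mixing.
Full Overdub starts after Full Block ends, so Full Block has no further overlaps.
Percussion Rehearsal starts after Full Overdub ends, so Full Overdub has no further overlaps.
Chamber Overdub starts after Percussion Rehearsal ends, so Percussion Rehearsal has no further overlaps.
Woodwind Run-through starts after Chamber Overdub ends, so Chamber Overdub has no further overlaps.
Sectional Block starts before Woodwind Run-through ends → Woodwind Run-through and Sectional Block overlap.
Soloist Rehearsal starts exactly when Woodwind Run-through ends (back-to-back, no overlap), so Woodwind Run-through has no further overlaps.
Soloist Rehearsal starts before Sectional Block ends → Sectional Block and Soloist Rehearsal overlap.
Chamber Mixing starts after Sectional Block ends.
Chamber Mixing starts after Soloist Rehearsal ends.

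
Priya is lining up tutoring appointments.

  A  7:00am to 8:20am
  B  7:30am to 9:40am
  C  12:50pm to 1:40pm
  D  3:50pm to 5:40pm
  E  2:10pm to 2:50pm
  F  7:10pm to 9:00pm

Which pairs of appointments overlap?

A & B

Two intervals overlap when each starts before the other ends.
Sorted by start: A, B, C, E, D, F.
B starts before A ends → A and B overlap.
C starts after A ends — done with A.
C starts after B ends — done with B.
E starts after C ends — done with C.
D starts after E ends — done with E.
F starts after D ends.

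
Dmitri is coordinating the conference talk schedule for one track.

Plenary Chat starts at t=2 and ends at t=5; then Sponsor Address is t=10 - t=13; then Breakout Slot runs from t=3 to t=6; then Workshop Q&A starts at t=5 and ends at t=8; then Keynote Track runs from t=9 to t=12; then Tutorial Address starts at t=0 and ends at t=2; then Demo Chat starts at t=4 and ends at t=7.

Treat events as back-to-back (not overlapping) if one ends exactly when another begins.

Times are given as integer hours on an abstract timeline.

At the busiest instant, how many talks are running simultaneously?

3

Sweep the timeline, counting +1 at each start and −1 at each end (ends before starts at a tie):
t=0 start Tutorial Address → 1
t=2 end Tutorial Address → 0
t=2 start Plenary Chat → 1
t=3 start Breakout Slot → 2
t=4 start Demo Chat → 3
t=5 end Plenary Chat → 2
t=5 start Workshop Q&A → 3
t=6 end Breakout Slot → 2
t=7 end Demo Chat → 1
t=8 end Workshop Q&A → 0
t=9 start Keynote Track → 1
t=10 start Sponsor Address → 2
t=12 end Keynote Track → 1
t=13 end Sponsor Address → 0
Peak is 3, at t=4 (Breakout Slot, Demo Chat, Plenary Chat).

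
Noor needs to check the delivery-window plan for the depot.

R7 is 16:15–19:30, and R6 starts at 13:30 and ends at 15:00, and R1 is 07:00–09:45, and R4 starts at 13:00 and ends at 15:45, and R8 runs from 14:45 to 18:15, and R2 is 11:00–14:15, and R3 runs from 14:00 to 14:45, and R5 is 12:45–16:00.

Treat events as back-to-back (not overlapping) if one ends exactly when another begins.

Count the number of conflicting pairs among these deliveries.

Sorted by start: R1, R2, R5, R4, R6, R3, R8, R7.
R2 starts after R1 ends, so nothing later overlaps R1 either.
R5 starts before R2 ends → R2 and R5 overlap.
R4 starts before R2 ends → R2 and R4 overlap.
R6 starts before R2 ends → R2 and R6 overlap.
R3 starts before R2 ends → R2 and R3 overlap.
R8 starts after R2 ends, so nothing later overlaps R2 either.
R4 starts before R5 ends → R5 and R4 overlap.
R6 starts before R5 ends → R5 and R6 overlap.
R3 starts before R5 ends → R5 and R3 overlap.
R8 starts before R5 ends → R5 and R8 overlap.
R7 starts after R5 ends.
R6 starts before R4 ends → R4 and R6 overlap.
R3 starts before R4 ends → R4 and R3 overlap.
R8 starts before R4 ends → R4 and R8 overlap.
R7 starts after R4 ends.
R3 starts before R6 ends → R6 and R3 overlap.
R8 starts before R6 ends → R6 and R8 overlap.
R7 starts after R6 ends.
R8 starts exactly when R3 ends (back-to-back, no overlap), so nothing later overlaps R3 either.
R7 starts before R8 ends → R8 and R7 overlap.
Overlapping pairs: R2 & R3, R2 & R4, R2 & R5, R2 & R6, R3 & R4, R3 & R5, R3 & R6, R4 & R5, R4 & R6, R4 & R8, R5 & R6, R5 & R8, R6 & R8, R7 & R8 — 14 in total.

14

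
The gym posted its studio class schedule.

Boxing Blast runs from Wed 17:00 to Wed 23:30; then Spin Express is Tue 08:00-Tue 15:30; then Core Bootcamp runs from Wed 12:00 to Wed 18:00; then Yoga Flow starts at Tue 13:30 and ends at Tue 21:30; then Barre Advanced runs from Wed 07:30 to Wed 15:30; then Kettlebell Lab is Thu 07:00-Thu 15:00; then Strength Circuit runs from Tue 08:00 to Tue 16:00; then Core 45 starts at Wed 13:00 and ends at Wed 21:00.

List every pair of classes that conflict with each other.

Barre Advanced & Core 45, Barre Advanced & Core Bootcamp, Boxing Blast & Core 45, Boxing Blast & Core Bootcamp, Core 45 & Core Bootcamp, Spin Express & Strength Circuit, Spin Express & Yoga Flow, Strength Circuit & Yoga Flow

Sorted by start: Strength Circuit, Spin Express, Yoga Flow, Barre Advanced, Core Bootcamp, Core 45, Boxing Blast, Kettlebell Lab.
Spin Express starts before Strength Circuit ends → Strength Circuit and Spin Express overlap.
Yoga Flow starts before Strength Circuit ends → Strength Circuit and Yoga Flow overlap.
Barre Advanced starts after Strength Circuit ends; Strength Circuit is clear from here.
Yoga Flow starts before Spin Express ends → Spin Express and Yoga Flow overlap.
Barre Advanced starts after Spin Express ends; Spin Express is clear from here.
Barre Advanced starts after Yoga Flow ends; Yoga Flow is clear from here.
Core Bootcamp starts before Barre Advanced ends → Barre Advanced and Core Bootcamp overlap.
Core 45 starts before Barre Advanced ends → Barre Advanced and Core 45 overlap.
Boxing Blast starts after Barre Advanced ends; Barre Advanced is clear from here.
Core 45 starts before Core Bootcamp ends → Core Bootcamp and Core 45 overlap.
Boxing Blast starts before Core Bootcamp ends → Core Bootcamp and Boxing Blast overlap.
Kettlebell Lab starts after Core Bootcamp ends.
Boxing Blast starts before Core 45 ends → Core 45 and Boxing Blast overlap.
Kettlebell Lab starts after Core 45 ends.
Kettlebell Lab starts after Boxing Blast ends.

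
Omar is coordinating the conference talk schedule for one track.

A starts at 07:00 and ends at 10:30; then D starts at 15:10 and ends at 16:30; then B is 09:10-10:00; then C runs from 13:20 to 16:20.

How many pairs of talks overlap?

Sorted by start: A, B, C, D.
B starts before A ends → A and B overlap.
C starts after A ends; A is clear from here.
C starts after B ends; B is clear from here.
D starts before C ends → C and D overlap.
Overlapping pairs: A & B, C & D — 2 in total.

2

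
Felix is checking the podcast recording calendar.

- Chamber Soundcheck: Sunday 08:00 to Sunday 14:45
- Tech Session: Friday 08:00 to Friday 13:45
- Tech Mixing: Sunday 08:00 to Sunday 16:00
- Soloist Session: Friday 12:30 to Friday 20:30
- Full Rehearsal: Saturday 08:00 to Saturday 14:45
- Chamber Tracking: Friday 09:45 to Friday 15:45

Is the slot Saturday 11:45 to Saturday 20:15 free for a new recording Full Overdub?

No — it overlaps Full Rehearsal

Tech Session: ends Friday 13:45 at or before Full Overdub starts Saturday 11:45 → clear.
Chamber Tracking: ends Friday 15:45 at or before Full Overdub starts Saturday 11:45 → clear.
Soloist Session: ends Friday 20:30 at or before Full Overdub starts Saturday 11:45 → clear.
Full Rehearsal: starts Saturday 08:00 before Full Overdub ends Saturday 20:15, and ends Saturday 14:45 after Full Overdub starts Saturday 11:45 → overlap.
Tech Mixing: starts Sunday 08:00 at or after Full Overdub ends Saturday 20:15 → clear.
Chamber Soundcheck: starts Sunday 08:00 at or after Full Overdub ends Saturday 20:15 → clear.
Full Overdub overlaps Full Rehearsal.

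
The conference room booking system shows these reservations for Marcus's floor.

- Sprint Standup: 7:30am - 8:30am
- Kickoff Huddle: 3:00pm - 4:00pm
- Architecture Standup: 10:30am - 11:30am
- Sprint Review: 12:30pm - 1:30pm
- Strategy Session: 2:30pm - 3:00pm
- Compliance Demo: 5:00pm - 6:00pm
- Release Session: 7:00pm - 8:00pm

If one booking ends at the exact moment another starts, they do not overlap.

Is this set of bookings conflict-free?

Check each pair: they overlap iff neither finishes before the other starts.
Sorted by start: Sprint Standup, Architecture Standup, Sprint Review, Strategy Session, Kickoff Huddle, Compliance Demo, Release Session.
Architecture Standup starts after Sprint Standup ends; Sprint Standup is clear from here.
Sprint Review starts after Architecture Standup ends; Architecture Standup is clear from here.
Strategy Session starts after Sprint Review ends; Sprint Review is clear from here.
Kickoff Huddle starts exactly when Strategy Session ends (back-to-back, no overlap); Strategy Session is clear from here.
Compliance Demo starts after Kickoff Huddle ends; Kickoff Huddle is clear from here.
Release Session starts after Compliance Demo ends.
Every pair is clear; the schedule has no overlaps.

Yes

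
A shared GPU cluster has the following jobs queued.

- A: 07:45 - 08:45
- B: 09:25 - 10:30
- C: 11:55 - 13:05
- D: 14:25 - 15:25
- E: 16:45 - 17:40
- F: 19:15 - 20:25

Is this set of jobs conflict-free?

Yes

Check each pair: they overlap iff neither finishes before the other starts.
Sorted by start: A, B, C, D, E, F.
B starts after A ends, so A has no further overlaps.
C starts after B ends, so B has no further overlaps.
D starts after C ends, so C has no further overlaps.
E starts after D ends, so D has no further overlaps.
F starts after E ends.
Every pair is clear; the schedule has no overlaps.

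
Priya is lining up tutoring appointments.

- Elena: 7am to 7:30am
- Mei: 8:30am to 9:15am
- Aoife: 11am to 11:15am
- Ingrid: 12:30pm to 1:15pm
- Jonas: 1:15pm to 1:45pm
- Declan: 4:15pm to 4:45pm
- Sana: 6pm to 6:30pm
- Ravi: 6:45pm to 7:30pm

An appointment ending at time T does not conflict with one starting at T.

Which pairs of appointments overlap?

Sorted by start: Elena, Mei, Aoife, Ingrid, Jonas, Declan, Sana, Ravi.
Mei starts after Elena ends, so nothing later overlaps Elena either.
Aoife starts after Mei ends, so nothing later overlaps Mei either.
Ingrid starts after Aoife ends, so nothing later overlaps Aoife either.
Jonas starts exactly when Ingrid ends (back-to-back, no overlap), so nothing later overlaps Ingrid either.
Declan starts after Jonas ends, so nothing later overlaps Jonas either.
Sana starts after Declan ends, so nothing later overlaps Declan either.
Ravi starts after Sana ends.

none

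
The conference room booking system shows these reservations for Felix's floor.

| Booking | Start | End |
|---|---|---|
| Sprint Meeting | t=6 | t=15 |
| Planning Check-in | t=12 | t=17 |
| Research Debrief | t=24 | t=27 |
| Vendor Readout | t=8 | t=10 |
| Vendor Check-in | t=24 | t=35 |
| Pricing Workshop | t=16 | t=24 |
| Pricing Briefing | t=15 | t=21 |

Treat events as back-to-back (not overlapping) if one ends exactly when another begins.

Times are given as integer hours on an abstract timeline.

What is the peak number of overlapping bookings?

Sweep the timeline, counting +1 at each start and −1 at each end (ends before starts at a tie):
t=6 start Sprint Meeting → 1
t=8 start Vendor Readout → 2
t=10 end Vendor Readout → 1
t=12 start Planning Check-in → 2
t=15 end Sprint Meeting → 1
t=15 start Pricing Briefing → 2
t=16 start Pricing Workshop → 3
t=17 end Planning Check-in → 2
t=21 end Pricing Briefing → 1
t=24 end Pricing Workshop → 0
t=24 start Research Debrief → 1
t=24 start Vendor Check-in → 2
t=27 end Research Debrief → 1
t=35 end Vendor Check-in → 0
Peak is 3, at t=16 (Planning Check-in, Pricing Briefing, Pricing Workshop).

3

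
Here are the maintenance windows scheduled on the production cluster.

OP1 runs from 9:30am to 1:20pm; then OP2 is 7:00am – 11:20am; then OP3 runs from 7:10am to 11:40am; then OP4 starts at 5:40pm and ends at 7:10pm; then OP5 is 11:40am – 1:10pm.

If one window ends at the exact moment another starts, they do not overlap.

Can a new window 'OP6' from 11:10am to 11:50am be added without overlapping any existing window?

OP2: starts 7:00am before OP6 ends 11:50am, and ends 11:20am after OP6 starts 11:10am → overlap.
OP3: starts 7:10am before OP6 ends 11:50am, and ends 11:40am after OP6 starts 11:10am → overlap.
OP1: starts 9:30am before OP6 ends 11:50am, and ends 1:20pm after OP6 starts 11:10am → overlap.
OP5: starts 11:40am before OP6 ends 11:50am, and ends 1:10pm after OP6 starts 11:10am → overlap.
OP4: starts 5:40pm at or after OP6 ends 11:50am → clear.
OP6 overlaps OP1, OP2, OP3, OP5.

No — it overlaps OP1, OP2, OP3, OP5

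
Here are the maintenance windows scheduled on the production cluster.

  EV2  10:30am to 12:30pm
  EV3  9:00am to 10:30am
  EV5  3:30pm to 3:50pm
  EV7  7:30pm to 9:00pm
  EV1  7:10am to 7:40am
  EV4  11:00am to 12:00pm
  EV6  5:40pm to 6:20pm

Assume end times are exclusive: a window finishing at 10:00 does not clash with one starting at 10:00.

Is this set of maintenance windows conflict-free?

Sorted by start: EV1, EV3, EV2, EV4, EV5, EV6, EV7.
EV3 starts after EV1 ends — done with EV1.
EV2 starts exactly when EV3 ends (back-to-back, no overlap) — done with EV3.
EV4 starts before EV2 ends → EV2 and EV4 overlap.
That's a conflict, so the schedule is not conflict-free.

No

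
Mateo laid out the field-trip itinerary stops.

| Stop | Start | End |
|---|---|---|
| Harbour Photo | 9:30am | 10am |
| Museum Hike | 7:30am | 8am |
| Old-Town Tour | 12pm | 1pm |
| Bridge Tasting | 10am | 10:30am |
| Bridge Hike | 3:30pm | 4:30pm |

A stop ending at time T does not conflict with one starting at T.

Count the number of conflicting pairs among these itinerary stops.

0

Check each pair: they overlap iff neither finishes before the other starts.
Sorted by start: Museum Hike, Harbour Photo, Bridge Tasting, Old-Town Tour, Bridge Hike.
Harbour Photo starts after Museum Hike ends, so nothing later overlaps Museum Hike either.
Bridge Tasting starts exactly when Harbour Photo ends (back-to-back, no overlap), so nothing later overlaps Harbour Photo either.
Old-Town Tour starts after Bridge Tasting ends, so nothing later overlaps Bridge Tasting either.
Bridge Hike starts after Old-Town Tour ends.
No pair overlaps.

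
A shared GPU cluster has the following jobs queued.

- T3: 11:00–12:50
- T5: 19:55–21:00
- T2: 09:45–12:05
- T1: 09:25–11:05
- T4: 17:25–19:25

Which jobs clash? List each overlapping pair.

Check each pair: they overlap iff neither finishes before the other starts.
Sorted by start: T1, T2, T3, T4, T5.
T2 starts before T1 ends → T1 and T2 overlap.
T3 starts before T1 ends → T1 and T3 overlap.
T4 starts after T1 ends, so T1 has no further overlaps.
T3 starts before T2 ends → T2 and T3 overlap.
T4 starts after T2 ends, so T2 has no further overlaps.
T4 starts after T3 ends, so T3 has no further overlaps.
T5 starts after T4 ends.

T1 & T2, T1 & T3, T2 & T3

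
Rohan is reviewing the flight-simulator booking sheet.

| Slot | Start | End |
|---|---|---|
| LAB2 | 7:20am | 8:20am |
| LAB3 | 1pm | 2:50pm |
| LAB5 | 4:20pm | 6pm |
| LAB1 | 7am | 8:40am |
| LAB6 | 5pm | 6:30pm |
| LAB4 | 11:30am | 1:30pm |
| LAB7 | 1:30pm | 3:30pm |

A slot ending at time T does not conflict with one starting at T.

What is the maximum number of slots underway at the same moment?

2

Walk through starts and ends in time order (an end at T is processed before a start at T):
7am start LAB1 → 1
7:20am start LAB2 → 2
8:20am end LAB2 → 1
8:40am end LAB1 → 0
11:30am start LAB4 → 1
1pm start LAB3 → 2
1:30pm end LAB4 → 1
1:30pm start LAB7 → 2
2:50pm end LAB3 → 1
3:30pm end LAB7 → 0
4:20pm start LAB5 → 1
5pm start LAB6 → 2
6pm end LAB5 → 1
6:30pm end LAB6 → 0
Peak is 2, at 7:20am (LAB1, LAB2).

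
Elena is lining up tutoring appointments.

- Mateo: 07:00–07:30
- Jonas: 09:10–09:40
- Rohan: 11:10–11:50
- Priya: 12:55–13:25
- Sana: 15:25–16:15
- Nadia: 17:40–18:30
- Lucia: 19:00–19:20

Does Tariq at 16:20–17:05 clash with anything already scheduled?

Mateo: ends 07:30 at or before Tariq starts 16:20 → clear.
Jonas: ends 09:40 at or before Tariq starts 16:20 → clear.
Rohan: ends 11:50 at or before Tariq starts 16:20 → clear.
Priya: ends 13:25 at or before Tariq starts 16:20 → clear.
Sana: ends 16:15 at or before Tariq starts 16:20 → clear.
Nadia: starts 17:40 at or after Tariq ends 17:05 → clear.
Lucia: starts 19:00 at or after Tariq ends 17:05 → clear.

No — it doesn't clash with anything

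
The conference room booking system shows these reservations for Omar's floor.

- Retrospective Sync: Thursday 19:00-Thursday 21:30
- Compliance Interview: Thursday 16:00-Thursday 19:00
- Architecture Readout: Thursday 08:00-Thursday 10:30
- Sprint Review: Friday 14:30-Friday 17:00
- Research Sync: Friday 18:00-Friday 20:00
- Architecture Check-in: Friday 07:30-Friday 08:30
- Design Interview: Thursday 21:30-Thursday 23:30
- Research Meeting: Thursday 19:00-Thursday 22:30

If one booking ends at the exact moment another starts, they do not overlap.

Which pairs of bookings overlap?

Sorted by start: Architecture Readout, Compliance Interview, Research Meeting, Retrospective Sync, Design Interview, Architecture Check-in, Sprint Review, Research Sync.
Compliance Interview starts after Architecture Readout ends, so nothing later overlaps Architecture Readout either.
Research Meeting starts exactly when Compliance Interview ends (back-to-back, no overlap), so nothing later overlaps Compliance Interview either.
Retrospective Sync starts before Research Meeting ends → Research Meeting and Retrospective Sync overlap.
Design Interview starts before Research Meeting ends → Research Meeting and Design Interview overlap.
Architecture Check-in starts after Research Meeting ends, so nothing later overlaps Research Meeting either.
Design Interview starts exactly when Retrospective Sync ends (back-to-back, no overlap), so nothing later overlaps Retrospective Sync either.
Architecture Check-in starts after Design Interview ends, so nothing later overlaps Design Interview either.
Sprint Review starts after Architecture Check-in ends, so nothing later overlaps Architecture Check-in either.
Research Sync starts after Sprint Review ends.

Design Interview & Research Meeting, Research Meeting & Retrospective Sync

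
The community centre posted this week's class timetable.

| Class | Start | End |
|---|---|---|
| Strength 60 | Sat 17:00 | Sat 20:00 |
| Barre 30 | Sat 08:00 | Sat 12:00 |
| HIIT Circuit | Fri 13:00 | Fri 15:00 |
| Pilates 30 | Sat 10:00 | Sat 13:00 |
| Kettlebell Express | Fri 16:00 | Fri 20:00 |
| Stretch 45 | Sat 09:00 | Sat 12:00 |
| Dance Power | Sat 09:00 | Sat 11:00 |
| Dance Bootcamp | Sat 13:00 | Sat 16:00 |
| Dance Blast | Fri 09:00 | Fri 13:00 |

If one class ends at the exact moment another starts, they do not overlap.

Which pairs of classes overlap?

Barre 30 & Dance Power, Barre 30 & Pilates 30, Barre 30 & Stretch 45, Dance Power & Pilates 30, Dance Power & Stretch 45, Pilates 30 & Stretch 45

Two intervals overlap when each starts before the other ends.
Sorted by start: Dance Blast, HIIT Circuit, Kettlebell Express, Barre 30, Dance Power, Stretch 45, Pilates 30, Dance Bootcamp, Strength 60.
HIIT Circuit starts exactly when Dance Blast ends (back-to-back, no overlap) — done with Dance Blast.
Kettlebell Express starts after HIIT Circuit ends — done with HIIT Circuit.
Barre 30 starts after Kettlebell Express ends — done with Kettlebell Express.
Dance Power starts before Barre 30 ends → Barre 30 and Dance Power overlap.
Stretch 45 starts before Barre 30 ends → Barre 30 and Stretch 45 overlap.
Pilates 30 starts before Barre 30 ends → Barre 30 and Pilates 30 overlap.
Dance Bootcamp starts after Barre 30 ends — done with Barre 30.
Stretch 45 starts before Dance Power ends → Dance Power and Stretch 45 overlap.
Pilates 30 starts before Dance Power ends → Dance Power and Pilates 30 overlap.
Dance Bootcamp starts after Dance Power ends — done with Dance Power.
Pilates 30 starts before Stretch 45 ends → Stretch 45 and Pilates 30 overlap.
Dance Bootcamp starts after Stretch 45 ends — done with Stretch 45.
Dance Bootcamp starts exactly when Pilates 30 ends (back-to-back, no overlap) — done with Pilates 30.
Strength 60 starts after Dance Bootcamp ends.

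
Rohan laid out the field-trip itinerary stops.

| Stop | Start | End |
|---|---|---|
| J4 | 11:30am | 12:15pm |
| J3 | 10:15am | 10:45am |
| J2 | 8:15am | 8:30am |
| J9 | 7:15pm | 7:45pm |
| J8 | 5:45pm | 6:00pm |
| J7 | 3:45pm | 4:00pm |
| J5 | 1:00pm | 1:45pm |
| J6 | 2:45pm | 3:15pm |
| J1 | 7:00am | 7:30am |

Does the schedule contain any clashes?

No

Sorted by start: J1, J2, J3, J4, J5, J6, J7, J8, J9.
J2 starts after J1 ends; J1 is clear from here.
J3 starts after J2 ends; J2 is clear from here.
J4 starts after J3 ends; J3 is clear from here.
J5 starts after J4 ends; J4 is clear from here.
J6 starts after J5 ends; J5 is clear from here.
J7 starts after J6 ends; J6 is clear from here.
J8 starts after J7 ends; J7 is clear from here.
J9 starts after J8 ends.
Every pair is clear; the schedule has no overlaps.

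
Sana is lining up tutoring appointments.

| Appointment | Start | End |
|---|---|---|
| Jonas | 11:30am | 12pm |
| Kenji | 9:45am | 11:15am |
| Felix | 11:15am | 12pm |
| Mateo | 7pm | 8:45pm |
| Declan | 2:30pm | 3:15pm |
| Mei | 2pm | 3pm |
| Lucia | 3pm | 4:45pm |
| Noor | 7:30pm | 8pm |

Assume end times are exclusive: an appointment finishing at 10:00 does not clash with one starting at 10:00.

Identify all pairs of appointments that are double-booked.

Sorted by start: Kenji, Felix, Jonas, Mei, Declan, Lucia, Mateo, Noor.
Felix starts exactly when Kenji ends (back-to-back, no overlap); Kenji is clear from here.
Jonas starts before Felix ends → Felix and Jonas overlap.
Mei starts after Felix ends; Felix is clear from here.
Mei starts after Jonas ends; Jonas is clear from here.
Declan starts before Mei ends → Mei and Declan overlap.
Lucia starts exactly when Mei ends (back-to-back, no overlap); Mei is clear from here.
Lucia starts before Declan ends → Declan and Lucia overlap.
Mateo starts after Declan ends; Declan is clear from here.
Mateo starts after Lucia ends; Lucia is clear from here.
Noor starts before Mateo ends → Mateo and Noor overlap.

Declan & Lucia, Declan & Mei, Felix & Jonas, Mateo & Noor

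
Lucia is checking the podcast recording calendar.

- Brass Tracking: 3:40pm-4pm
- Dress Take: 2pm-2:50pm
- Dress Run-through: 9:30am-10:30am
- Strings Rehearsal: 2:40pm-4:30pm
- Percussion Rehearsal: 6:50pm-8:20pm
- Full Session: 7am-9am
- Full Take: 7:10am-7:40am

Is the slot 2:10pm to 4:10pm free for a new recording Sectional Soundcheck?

Full Session: ends 9am at or before Sectional Soundcheck starts 2:10pm → clear.
Full Take: ends 7:40am at or before Sectional Soundcheck starts 2:10pm → clear.
Dress Run-through: ends 10:30am at or before Sectional Soundcheck starts 2:10pm → clear.
Dress Take: starts 2pm before Sectional Soundcheck ends 4:10pm, and ends 2:50pm after Sectional Soundcheck starts 2:10pm → overlap.
Strings Rehearsal: starts 2:40pm before Sectional Soundcheck ends 4:10pm, and ends 4:30pm after Sectional Soundcheck starts 2:10pm → overlap.
Brass Tracking: starts 3:40pm before Sectional Soundcheck ends 4:10pm, and ends 4pm after Sectional Soundcheck starts 2:10pm → overlap.
Percussion Rehearsal: starts 6:50pm at or after Sectional Soundcheck ends 4:10pm → clear.
Sectional Soundcheck overlaps Dress Take, Strings Rehearsal, Brass Tracking.

No — it overlaps Brass Tracking, Dress Take, Strings Rehearsal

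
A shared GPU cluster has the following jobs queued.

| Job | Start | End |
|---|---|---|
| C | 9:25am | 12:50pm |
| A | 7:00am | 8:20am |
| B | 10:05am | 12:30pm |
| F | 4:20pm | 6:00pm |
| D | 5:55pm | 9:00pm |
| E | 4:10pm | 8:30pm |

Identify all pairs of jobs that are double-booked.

B & C, D & E, D & F, E & F

Sorted by start: A, C, B, E, F, D.
C starts after A ends; A is clear from here.
B starts before C ends → C and B overlap.
E starts after C ends; C is clear from here.
E starts after B ends; B is clear from here.
F starts before E ends → E and F overlap.
D starts before E ends → E and D overlap.
D starts before F ends → F and D overlap.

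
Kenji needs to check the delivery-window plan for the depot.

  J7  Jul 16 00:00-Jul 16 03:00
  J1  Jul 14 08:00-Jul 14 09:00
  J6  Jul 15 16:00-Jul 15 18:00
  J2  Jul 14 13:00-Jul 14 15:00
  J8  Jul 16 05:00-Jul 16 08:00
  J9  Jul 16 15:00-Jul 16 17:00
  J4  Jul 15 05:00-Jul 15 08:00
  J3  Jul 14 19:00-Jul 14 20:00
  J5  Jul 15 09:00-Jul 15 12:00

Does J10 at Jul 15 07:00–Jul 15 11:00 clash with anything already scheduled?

J1: ends Jul 14 09:00 at or before J10 starts Jul 15 07:00 → clear.
J2: ends Jul 14 15:00 at or before J10 starts Jul 15 07:00 → clear.
J3: ends Jul 14 20:00 at or before J10 starts Jul 15 07:00 → clear.
J4: starts Jul 15 05:00 before J10 ends Jul 15 11:00, and ends Jul 15 08:00 after J10 starts Jul 15 07:00 → overlap.
J5: starts Jul 15 09:00 before J10 ends Jul 15 11:00, and ends Jul 15 12:00 after J10 starts Jul 15 07:00 → overlap.
J6: starts Jul 15 16:00 at or after J10 ends Jul 15 11:00 → clear.
J7: starts Jul 16 00:00 at or after J10 ends Jul 15 11:00 → clear.
J8: starts Jul 16 05:00 at or after J10 ends Jul 15 11:00 → clear.
J9: starts Jul 16 15:00 at or after J10 ends Jul 15 11:00 → clear.
J10 overlaps J4, J5.

Yes — it overlaps J4, J5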